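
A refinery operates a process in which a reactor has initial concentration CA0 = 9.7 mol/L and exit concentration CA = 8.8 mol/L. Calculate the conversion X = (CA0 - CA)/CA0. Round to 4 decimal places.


X = (CA0 - CA) / CA0
X = (9.7 - 8.8) / 9.7
X = 0.9 / 9.7
X = 0.0928


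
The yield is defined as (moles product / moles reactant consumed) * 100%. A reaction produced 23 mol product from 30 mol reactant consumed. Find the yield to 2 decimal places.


Yield = (moles product / moles consumed) * 100%
Yield = (23 / 30) * 100
Yield = 0.7667 * 100
Yield = 76.67%


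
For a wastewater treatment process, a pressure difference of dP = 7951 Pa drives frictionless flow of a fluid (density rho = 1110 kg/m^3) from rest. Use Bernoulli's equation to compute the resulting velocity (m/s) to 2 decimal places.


v = sqrt(2*dP/rho)
v = sqrt(2*7951/1110)
v = sqrt(14.326126)
v = 3.78 m/s


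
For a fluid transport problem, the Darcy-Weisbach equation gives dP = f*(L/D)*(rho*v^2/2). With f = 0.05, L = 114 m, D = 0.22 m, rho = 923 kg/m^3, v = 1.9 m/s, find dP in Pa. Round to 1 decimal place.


dP = f * (L/D) * (rho*v^2/2)
dP = 0.05 * (114/0.22) * (923*1.9^2/2)
L/D = 518.18181818
rho*v^2/2 = 923*3.61/2 = 1666.015
dP = 0.05 * 518.18181818 * 1666.015
dP = 43164.9 Pa


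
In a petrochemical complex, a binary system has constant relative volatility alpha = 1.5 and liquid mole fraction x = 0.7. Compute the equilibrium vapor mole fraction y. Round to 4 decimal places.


y = alpha*x / (1 + (alpha-1)*x)
y = 1.5*0.7 / (1 + (1.5-1)*0.7)
y = 1.05 / (1 + 0.35)
y = 1.05 / 1.35
y = 0.7778


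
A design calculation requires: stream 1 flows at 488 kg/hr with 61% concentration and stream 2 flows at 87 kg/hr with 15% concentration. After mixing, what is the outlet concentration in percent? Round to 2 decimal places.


Mass balance on solute: F1*x1 + F2*x2 = F3*x3
F3 = F1 + F2 = 488 + 87 = 575 kg/hr
x3 = (F1*x1 + F2*x2)/F3
x3 = (488*0.61 + 87*0.15) / 575
x3 = 54.04%


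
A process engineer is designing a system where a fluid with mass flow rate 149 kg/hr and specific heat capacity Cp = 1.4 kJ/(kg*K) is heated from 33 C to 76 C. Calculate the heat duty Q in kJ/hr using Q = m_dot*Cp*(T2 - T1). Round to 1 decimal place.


Q = m_dot * Cp * (T2 - T1)
Q = 149 * 1.4 * (76 - 33)
Q = 149 * 1.4 * 43
Q = 8969.8 kJ/hr


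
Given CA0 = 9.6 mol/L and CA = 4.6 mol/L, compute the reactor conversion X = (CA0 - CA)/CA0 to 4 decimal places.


X = (CA0 - CA) / CA0
X = (9.6 - 4.6) / 9.6
X = 5.0 / 9.6
X = 0.5208


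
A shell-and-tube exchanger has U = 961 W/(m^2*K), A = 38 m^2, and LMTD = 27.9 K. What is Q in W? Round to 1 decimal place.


Q = U * A * LMTD
Q = 961 * 38 * 27.9
Q = 1018852.2 W


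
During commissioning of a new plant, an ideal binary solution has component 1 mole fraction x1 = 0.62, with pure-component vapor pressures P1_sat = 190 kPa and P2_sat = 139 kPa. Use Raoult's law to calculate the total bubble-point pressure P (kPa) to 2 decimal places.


P = x1*P1_sat + x2*P2_sat
x2 = 1 - x1 = 1 - 0.62 = 0.38
P = 0.62*190 + 0.38*139
P = 117.8 + 52.82
P = 170.62 kPa


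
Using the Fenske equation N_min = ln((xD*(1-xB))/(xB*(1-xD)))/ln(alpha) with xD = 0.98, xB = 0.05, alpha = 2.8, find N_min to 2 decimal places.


N_min = ln((xD*(1-xB))/(xB*(1-xD))) / ln(alpha)
Numerator inside ln: 0.931 / 0.001 = 931.0
ln(931.0) = 6.836259
ln(alpha) = ln(2.8) = 1.029619
N_min = 6.836259 / 1.029619 = 6.64


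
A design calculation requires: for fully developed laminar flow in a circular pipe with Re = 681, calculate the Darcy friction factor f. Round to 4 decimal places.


f = 64 / Re
f = 64 / 681
f = 0.0940


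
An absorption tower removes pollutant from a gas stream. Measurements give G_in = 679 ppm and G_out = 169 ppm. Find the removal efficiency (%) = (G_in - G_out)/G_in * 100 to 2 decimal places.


Efficiency = (G_in - G_out) / G_in * 100%
Efficiency = (679 - 169) / 679 * 100
Efficiency = 510 / 679 * 100
Efficiency = 75.11%


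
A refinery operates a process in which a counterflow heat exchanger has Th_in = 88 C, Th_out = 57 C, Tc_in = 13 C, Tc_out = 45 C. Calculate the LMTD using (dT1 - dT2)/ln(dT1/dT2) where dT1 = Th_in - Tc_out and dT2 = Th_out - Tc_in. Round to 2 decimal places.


dT1 = Th_in - Tc_out = 88 - 45 = 43
dT2 = Th_out - Tc_in = 57 - 13 = 44
LMTD = (dT1 - dT2) / ln(dT1/dT2)
LMTD = (43 - 44) / ln(43/44)
LMTD = 43.50 K


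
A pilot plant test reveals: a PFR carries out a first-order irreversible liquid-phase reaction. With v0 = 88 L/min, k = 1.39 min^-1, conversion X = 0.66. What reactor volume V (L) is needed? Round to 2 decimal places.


V = (v0/k) * ln(1/(1-X))
V = (88/1.39) * ln(1/(1-0.66))
V = 63.309353 * ln(2.941176)
V = 63.309353 * 1.07881
V = 68.30 L


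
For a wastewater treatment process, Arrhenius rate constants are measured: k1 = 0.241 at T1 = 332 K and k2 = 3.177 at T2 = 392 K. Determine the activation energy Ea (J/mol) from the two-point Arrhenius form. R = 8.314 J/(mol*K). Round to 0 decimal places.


Ea = R * ln(k2/k1) / (1/T1 - 1/T2)
ln(k2/k1) = ln(3.177/0.241) = 2.5788957
1/T1 - 1/T2 = 1/332 - 1/392 = 0.000461027785
Ea = 8.314 * 2.5788957 / 0.000461027785
Ea = 46507 J/mol


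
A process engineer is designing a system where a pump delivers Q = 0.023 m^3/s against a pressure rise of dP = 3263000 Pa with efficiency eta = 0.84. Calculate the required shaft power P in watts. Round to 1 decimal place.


P = Q * dP / eta
P = 0.023 * 3263000 / 0.84
P = 75049.0 / 0.84
P = 89344.0 W


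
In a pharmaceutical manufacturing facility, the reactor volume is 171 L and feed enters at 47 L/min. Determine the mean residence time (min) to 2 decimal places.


tau = V / v0
tau = 171 / 47
tau = 3.64 min


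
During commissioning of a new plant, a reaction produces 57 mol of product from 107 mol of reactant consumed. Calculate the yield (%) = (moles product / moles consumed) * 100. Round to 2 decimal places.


Yield = (moles product / moles consumed) * 100%
Yield = (57 / 107) * 100
Yield = 0.5327 * 100
Yield = 53.27%


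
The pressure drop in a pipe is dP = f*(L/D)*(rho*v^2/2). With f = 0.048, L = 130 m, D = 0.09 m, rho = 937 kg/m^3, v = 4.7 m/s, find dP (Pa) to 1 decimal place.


dP = f * (L/D) * (rho*v^2/2)
dP = 0.048 * (130/0.09) * (937*4.7^2/2)
L/D = 1444.44444444
rho*v^2/2 = 937*22.09/2 = 10349.165
dP = 0.048 * 1444.44444444 * 10349.165
dP = 717542.1 Pa


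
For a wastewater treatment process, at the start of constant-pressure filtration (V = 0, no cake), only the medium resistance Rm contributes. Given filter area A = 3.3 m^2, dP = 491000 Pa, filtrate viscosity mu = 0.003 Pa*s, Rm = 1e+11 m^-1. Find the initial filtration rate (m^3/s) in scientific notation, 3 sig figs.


rate = A * dP / (mu * Rm)
rate = 3.3 * 491000 / (0.003 * 1e+11)
rate = 1620300.0 / 3.000e+08
rate = 5.40e-03 m^3/s


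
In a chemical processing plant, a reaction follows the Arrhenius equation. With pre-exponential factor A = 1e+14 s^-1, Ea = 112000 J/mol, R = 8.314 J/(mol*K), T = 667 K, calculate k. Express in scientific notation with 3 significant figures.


k = A * exp(-Ea/(R*T))
k = 1e+14 * exp(-112000 / (8.314 * 667))
k = 1e+14 * exp(-20.196782)
k = 1.69e+05


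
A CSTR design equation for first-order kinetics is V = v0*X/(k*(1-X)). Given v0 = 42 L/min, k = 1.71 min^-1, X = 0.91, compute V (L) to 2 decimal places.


V = v0 * X / (k * (1 - X))
V = 42 * 0.91 / (1.71 * (1 - 0.91))
V = 38.22 / (1.71 * 0.09)
V = 38.22 / 0.1539
V = 248.34 L


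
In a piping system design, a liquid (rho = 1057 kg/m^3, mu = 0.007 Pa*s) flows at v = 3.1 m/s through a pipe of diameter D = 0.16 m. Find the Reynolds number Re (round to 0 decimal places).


Re = rho * v * D / mu
Re = 1057 * 3.1 * 0.16 / 0.007
Re = 524.272 / 0.007
Re = 74896


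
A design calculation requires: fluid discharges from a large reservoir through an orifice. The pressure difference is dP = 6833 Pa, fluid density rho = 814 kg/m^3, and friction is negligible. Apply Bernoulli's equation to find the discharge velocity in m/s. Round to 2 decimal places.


v = sqrt(2*dP/rho)
v = sqrt(2*6833/814)
v = sqrt(16.788698)
v = 4.10 m/s


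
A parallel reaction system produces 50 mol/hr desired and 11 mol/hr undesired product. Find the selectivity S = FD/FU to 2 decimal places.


S = desired product rate / undesired product rate
S = 50 / 11
S = 4.55


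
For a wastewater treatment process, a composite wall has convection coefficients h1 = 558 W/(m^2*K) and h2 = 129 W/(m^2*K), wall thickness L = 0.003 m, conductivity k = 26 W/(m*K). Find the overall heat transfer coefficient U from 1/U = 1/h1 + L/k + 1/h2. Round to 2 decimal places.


1/U = 1/h1 + L/k + 1/h2
1/U = 1/558 + 0.003/26 + 1/129
1/U = 0.0017921147 + 0.0001153846 + 0.007751938
1/U = 0.0096594373
U = 103.53 W/(m^2*K)


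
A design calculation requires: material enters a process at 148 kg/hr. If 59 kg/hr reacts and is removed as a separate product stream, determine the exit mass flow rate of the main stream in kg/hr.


Steady-state mass balance on the main outlet: F_out = F_in - F_removed
F_out = 148 - 59
F_out = 89 kg/hr


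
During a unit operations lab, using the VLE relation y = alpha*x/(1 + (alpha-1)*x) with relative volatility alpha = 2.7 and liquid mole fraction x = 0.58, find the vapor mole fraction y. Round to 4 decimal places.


y = alpha*x / (1 + (alpha-1)*x)
y = 2.7*0.58 / (1 + (2.7-1)*0.58)
y = 1.566 / (1 + 0.986)
y = 1.566 / 1.986
y = 0.7885


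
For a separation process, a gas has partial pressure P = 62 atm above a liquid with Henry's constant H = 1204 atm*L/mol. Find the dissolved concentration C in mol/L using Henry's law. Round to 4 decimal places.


C = P / H
C = 62 / 1204
C = 0.0515 mol/L


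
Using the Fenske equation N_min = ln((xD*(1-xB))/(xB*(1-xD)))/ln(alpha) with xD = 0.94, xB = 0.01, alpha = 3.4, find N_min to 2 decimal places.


N_min = ln((xD*(1-xB))/(xB*(1-xD))) / ln(alpha)
Numerator inside ln: 0.9306 / 0.0006 = 1551.0
ln(1551.0) = 7.346655
ln(alpha) = ln(3.4) = 1.223775
N_min = 7.346655 / 1.223775 = 6.00


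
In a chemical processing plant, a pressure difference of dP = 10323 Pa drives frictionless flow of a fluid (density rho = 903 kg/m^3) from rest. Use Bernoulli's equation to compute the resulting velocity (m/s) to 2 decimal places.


v = sqrt(2*dP/rho)
v = sqrt(2*10323/903)
v = sqrt(22.863787)
v = 4.78 m/s


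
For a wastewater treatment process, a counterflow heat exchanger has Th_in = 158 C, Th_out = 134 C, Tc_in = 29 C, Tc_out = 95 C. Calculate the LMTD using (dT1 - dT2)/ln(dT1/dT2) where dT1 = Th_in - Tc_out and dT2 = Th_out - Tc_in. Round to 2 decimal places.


dT1 = Th_in - Tc_out = 158 - 95 = 63
dT2 = Th_out - Tc_in = 134 - 29 = 105
LMTD = (dT1 - dT2) / ln(dT1/dT2)
LMTD = (63 - 105) / ln(63/105)
LMTD = 82.22 K


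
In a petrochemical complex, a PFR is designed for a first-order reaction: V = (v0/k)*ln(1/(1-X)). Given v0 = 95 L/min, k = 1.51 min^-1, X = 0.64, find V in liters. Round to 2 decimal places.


V = (v0/k) * ln(1/(1-X))
V = (95/1.51) * ln(1/(1-0.64))
V = 62.913907 * ln(2.777778)
V = 62.913907 * 1.021651
V = 64.28 L


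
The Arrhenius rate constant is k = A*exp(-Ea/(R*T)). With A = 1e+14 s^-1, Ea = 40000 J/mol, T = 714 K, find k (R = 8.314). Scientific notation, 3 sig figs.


k = A * exp(-Ea/(R*T))
k = 1e+14 * exp(-40000 / (8.314 * 714))
k = 1e+14 * exp(-6.738322)
k = 1.18e+11


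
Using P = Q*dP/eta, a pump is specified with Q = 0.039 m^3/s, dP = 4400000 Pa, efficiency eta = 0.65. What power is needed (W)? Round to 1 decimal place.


P = Q * dP / eta
P = 0.039 * 4400000 / 0.65
P = 171600.0 / 0.65
P = 264000.0 W


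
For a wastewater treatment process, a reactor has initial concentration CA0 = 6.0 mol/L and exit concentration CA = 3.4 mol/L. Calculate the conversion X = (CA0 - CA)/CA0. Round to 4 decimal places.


X = (CA0 - CA) / CA0
X = (6.0 - 3.4) / 6.0
X = 2.6 / 6.0
X = 0.4333


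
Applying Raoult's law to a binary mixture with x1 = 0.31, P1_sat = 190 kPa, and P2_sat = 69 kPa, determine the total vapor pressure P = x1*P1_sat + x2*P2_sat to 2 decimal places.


P = x1*P1_sat + x2*P2_sat
x2 = 1 - x1 = 1 - 0.31 = 0.69
P = 0.31*190 + 0.69*69
P = 58.9 + 47.61
P = 106.51 kPa


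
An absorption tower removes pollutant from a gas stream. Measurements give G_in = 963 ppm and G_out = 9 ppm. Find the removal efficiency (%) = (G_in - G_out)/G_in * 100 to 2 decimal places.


Efficiency = (G_in - G_out) / G_in * 100%
Efficiency = (963 - 9) / 963 * 100
Efficiency = 954 / 963 * 100
Efficiency = 99.07%


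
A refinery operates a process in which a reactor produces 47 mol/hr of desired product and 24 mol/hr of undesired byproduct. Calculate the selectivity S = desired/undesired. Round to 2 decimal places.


S = desired product rate / undesired product rate
S = 47 / 24
S = 1.96


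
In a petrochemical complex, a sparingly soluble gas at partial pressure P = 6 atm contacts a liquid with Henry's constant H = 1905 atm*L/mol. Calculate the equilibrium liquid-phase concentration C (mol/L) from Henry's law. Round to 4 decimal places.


C = P / H
C = 6 / 1905
C = 0.0031 mol/L


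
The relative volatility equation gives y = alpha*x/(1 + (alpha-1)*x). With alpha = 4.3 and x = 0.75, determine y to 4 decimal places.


y = alpha*x / (1 + (alpha-1)*x)
y = 4.3*0.75 / (1 + (4.3-1)*0.75)
y = 3.225 / (1 + 2.475)
y = 3.225 / 3.475
y = 0.9281


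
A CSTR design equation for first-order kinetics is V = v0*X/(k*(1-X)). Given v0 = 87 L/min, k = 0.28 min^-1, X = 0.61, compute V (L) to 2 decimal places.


V = v0 * X / (k * (1 - X))
V = 87 * 0.61 / (0.28 * (1 - 0.61))
V = 53.07 / (0.28 * 0.39)
V = 53.07 / 0.1092
V = 485.99 L


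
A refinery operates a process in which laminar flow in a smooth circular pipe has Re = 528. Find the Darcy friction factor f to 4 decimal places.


f = 64 / Re
f = 64 / 528
f = 0.1212


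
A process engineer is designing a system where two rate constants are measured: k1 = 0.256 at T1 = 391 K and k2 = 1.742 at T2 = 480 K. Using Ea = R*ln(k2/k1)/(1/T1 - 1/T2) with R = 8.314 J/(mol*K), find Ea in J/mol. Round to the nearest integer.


Ea = R * ln(k2/k1) / (1/T1 - 1/T2)
ln(k2/k1) = ln(1.742/0.256) = 1.9176117
1/T1 - 1/T2 = 1/391 - 1/480 = 0.000474211424
Ea = 8.314 * 1.9176117 / 0.000474211424
Ea = 33620 J/mol


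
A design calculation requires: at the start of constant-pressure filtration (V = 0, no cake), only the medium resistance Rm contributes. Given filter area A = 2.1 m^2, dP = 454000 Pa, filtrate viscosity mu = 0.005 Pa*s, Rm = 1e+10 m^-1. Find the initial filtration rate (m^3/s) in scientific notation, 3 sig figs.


rate = A * dP / (mu * Rm)
rate = 2.1 * 454000 / (0.005 * 1e+10)
rate = 953400.0 / 5.000e+07
rate = 1.91e-02 m^3/s


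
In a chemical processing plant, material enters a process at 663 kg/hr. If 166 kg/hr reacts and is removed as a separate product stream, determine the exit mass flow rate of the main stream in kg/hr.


Steady-state mass balance on the main outlet: F_out = F_in - F_removed
F_out = 663 - 166
F_out = 497 kg/hr


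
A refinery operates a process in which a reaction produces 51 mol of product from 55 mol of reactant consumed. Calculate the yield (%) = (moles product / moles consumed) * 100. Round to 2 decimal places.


Yield = (moles product / moles consumed) * 100%
Yield = (51 / 55) * 100
Yield = 0.9273 * 100
Yield = 92.73%


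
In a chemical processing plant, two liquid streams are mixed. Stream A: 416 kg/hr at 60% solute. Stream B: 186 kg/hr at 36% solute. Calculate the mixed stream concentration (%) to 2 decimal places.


Mass balance on solute: F1*x1 + F2*x2 = F3*x3
F3 = F1 + F2 = 416 + 186 = 602 kg/hr
x3 = (F1*x1 + F2*x2)/F3
x3 = (416*0.6 + 186*0.36) / 602
x3 = 52.58%


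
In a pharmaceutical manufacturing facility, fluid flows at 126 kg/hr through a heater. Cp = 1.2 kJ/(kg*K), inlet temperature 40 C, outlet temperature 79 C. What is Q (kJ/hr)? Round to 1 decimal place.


Q = m_dot * Cp * (T2 - T1)
Q = 126 * 1.2 * (79 - 40)
Q = 126 * 1.2 * 39
Q = 5896.8 kJ/hr


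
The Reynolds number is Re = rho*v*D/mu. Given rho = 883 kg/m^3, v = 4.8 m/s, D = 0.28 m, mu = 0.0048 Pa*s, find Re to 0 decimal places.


Re = rho * v * D / mu
Re = 883 * 4.8 * 0.28 / 0.0048
Re = 1186.752 / 0.0048
Re = 247240


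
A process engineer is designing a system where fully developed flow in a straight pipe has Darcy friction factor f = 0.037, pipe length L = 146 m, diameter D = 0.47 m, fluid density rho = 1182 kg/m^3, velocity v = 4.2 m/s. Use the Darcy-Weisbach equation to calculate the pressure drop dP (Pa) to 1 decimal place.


dP = f * (L/D) * (rho*v^2/2)
dP = 0.037 * (146/0.47) * (1182*4.2^2/2)
L/D = 310.63829787
rho*v^2/2 = 1182*17.64/2 = 10425.24
dP = 0.037 * 310.63829787 * 10425.24
dP = 119823.7 Pa


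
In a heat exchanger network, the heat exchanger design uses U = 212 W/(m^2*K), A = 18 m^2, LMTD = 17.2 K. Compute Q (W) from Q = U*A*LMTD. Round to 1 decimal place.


Q = U * A * LMTD
Q = 212 * 18 * 17.2
Q = 65635.2 W


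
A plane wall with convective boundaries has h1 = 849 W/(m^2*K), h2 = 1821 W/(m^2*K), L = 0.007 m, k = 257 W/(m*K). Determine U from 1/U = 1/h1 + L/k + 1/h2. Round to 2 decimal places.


1/U = 1/h1 + L/k + 1/h2
1/U = 1/849 + 0.007/257 + 1/1821
1/U = 0.0011778563 + 2.72374e-05 + 0.0005491488
1/U = 0.0017542425
U = 570.05 W/(m^2*K)


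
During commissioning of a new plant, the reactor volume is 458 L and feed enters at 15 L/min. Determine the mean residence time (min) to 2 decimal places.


tau = V / v0
tau = 458 / 15
tau = 30.53 min


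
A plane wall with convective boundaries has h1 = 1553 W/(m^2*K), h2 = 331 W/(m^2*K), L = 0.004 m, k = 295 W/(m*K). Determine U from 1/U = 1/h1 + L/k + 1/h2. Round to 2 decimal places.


1/U = 1/h1 + L/k + 1/h2
1/U = 1/1553 + 0.004/295 + 1/331
1/U = 0.000643915 + 1.35593e-05 + 0.003021148
1/U = 0.0036786223
U = 271.84 W/(m^2*K)


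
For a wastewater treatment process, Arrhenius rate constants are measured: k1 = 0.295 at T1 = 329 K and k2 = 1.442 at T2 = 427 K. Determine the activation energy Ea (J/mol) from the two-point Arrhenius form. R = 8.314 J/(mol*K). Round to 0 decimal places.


Ea = R * ln(k2/k1) / (1/T1 - 1/T2)
ln(k2/k1) = ln(1.442/0.295) = 1.586811
1/T1 - 1/T2 = 1/329 - 1/427 = 0.000697593303
Ea = 8.314 * 1.586811 / 0.000697593303
Ea = 18912 J/mol


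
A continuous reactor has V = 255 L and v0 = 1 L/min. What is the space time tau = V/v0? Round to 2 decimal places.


tau = V / v0
tau = 255 / 1
tau = 255.00 min


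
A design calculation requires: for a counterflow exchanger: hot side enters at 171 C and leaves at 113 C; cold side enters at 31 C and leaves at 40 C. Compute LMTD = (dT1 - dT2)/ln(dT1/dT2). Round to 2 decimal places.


dT1 = Th_in - Tc_out = 171 - 40 = 131
dT2 = Th_out - Tc_in = 113 - 31 = 82
LMTD = (dT1 - dT2) / ln(dT1/dT2)
LMTD = (131 - 82) / ln(131/82)
LMTD = 104.59 K


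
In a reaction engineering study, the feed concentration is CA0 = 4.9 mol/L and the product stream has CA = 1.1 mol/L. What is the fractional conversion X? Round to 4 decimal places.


X = (CA0 - CA) / CA0
X = (4.9 - 1.1) / 4.9
X = 3.8 / 4.9
X = 0.7755


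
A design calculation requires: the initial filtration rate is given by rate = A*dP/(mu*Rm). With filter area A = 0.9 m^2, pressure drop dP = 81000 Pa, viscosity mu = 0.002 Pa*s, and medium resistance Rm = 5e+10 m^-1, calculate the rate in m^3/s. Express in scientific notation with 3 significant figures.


rate = A * dP / (mu * Rm)
rate = 0.9 * 81000 / (0.002 * 5e+10)
rate = 72900.0 / 1.000e+08
rate = 7.29e-04 m^3/s


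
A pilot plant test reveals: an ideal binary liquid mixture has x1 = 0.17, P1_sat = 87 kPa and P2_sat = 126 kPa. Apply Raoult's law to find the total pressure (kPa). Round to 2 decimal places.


P = x1*P1_sat + x2*P2_sat
x2 = 1 - x1 = 1 - 0.17 = 0.83
P = 0.17*87 + 0.83*126
P = 14.79 + 104.58
P = 119.37 kPa


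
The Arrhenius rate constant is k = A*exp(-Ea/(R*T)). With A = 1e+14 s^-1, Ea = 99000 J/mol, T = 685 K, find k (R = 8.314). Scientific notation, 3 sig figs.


k = A * exp(-Ea/(R*T))
k = 1e+14 * exp(-99000 / (8.314 * 685))
k = 1e+14 * exp(-17.383395)
k = 2.82e+06


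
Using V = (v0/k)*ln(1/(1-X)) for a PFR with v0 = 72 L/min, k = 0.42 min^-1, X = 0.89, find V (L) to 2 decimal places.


V = (v0/k) * ln(1/(1-X))
V = (72/0.42) * ln(1/(1-0.89))
V = 171.428571 * ln(9.090909)
V = 171.428571 * 2.207275
V = 378.39 L


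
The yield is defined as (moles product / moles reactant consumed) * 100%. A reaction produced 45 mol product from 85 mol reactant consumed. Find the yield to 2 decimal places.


Yield = (moles product / moles consumed) * 100%
Yield = (45 / 85) * 100
Yield = 0.5294 * 100
Yield = 52.94%


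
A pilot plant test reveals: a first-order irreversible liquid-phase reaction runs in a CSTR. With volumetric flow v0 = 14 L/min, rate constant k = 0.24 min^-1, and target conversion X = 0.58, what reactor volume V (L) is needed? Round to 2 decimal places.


V = v0 * X / (k * (1 - X))
V = 14 * 0.58 / (0.24 * (1 - 0.58))
V = 8.12 / (0.24 * 0.42)
V = 8.12 / 0.1008
V = 80.56 L


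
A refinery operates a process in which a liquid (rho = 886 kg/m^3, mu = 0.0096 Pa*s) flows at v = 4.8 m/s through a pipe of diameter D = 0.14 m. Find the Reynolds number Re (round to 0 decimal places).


Re = rho * v * D / mu
Re = 886 * 4.8 * 0.14 / 0.0096
Re = 595.392 / 0.0096
Re = 62020


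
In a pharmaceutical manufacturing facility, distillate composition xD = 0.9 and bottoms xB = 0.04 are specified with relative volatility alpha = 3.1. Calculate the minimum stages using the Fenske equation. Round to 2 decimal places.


N_min = ln((xD*(1-xB))/(xB*(1-xD))) / ln(alpha)
Numerator inside ln: 0.864 / 0.004 = 216.0
ln(216.0) = 5.375278
ln(alpha) = ln(3.1) = 1.131402
N_min = 5.375278 / 1.131402 = 4.75


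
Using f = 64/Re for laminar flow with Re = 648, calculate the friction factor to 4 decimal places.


f = 64 / Re
f = 64 / 648
f = 0.0988


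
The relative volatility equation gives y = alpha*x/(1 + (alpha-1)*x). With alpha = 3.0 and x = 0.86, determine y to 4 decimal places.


y = alpha*x / (1 + (alpha-1)*x)
y = 3.0*0.86 / (1 + (3.0-1)*0.86)
y = 2.58 / (1 + 1.72)
y = 2.58 / 2.72
y = 0.9485


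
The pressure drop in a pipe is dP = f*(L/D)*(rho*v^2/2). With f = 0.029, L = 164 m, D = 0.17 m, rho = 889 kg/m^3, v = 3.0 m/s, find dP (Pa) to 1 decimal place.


dP = f * (L/D) * (rho*v^2/2)
dP = 0.029 * (164/0.17) * (889*3.0^2/2)
L/D = 964.70588235
rho*v^2/2 = 889*9.0/2 = 4000.5
dP = 0.029 * 964.70588235 * 4000.5
dP = 111919.9 Pa


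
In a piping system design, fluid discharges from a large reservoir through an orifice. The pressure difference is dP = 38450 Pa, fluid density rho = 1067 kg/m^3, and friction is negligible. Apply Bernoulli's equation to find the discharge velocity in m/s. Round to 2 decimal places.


v = sqrt(2*dP/rho)
v = sqrt(2*38450/1067)
v = sqrt(72.071228)
v = 8.49 m/s


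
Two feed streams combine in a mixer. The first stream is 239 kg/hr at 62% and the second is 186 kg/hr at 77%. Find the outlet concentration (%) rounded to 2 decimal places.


Mass balance on solute: F1*x1 + F2*x2 = F3*x3
F3 = F1 + F2 = 239 + 186 = 425 kg/hr
x3 = (F1*x1 + F2*x2)/F3
x3 = (239*0.62 + 186*0.77) / 425
x3 = 68.56%


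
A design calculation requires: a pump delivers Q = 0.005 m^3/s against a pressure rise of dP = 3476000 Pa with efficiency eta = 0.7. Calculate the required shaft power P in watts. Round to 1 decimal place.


P = Q * dP / eta
P = 0.005 * 3476000 / 0.7
P = 17380.0 / 0.7
P = 24828.6 W


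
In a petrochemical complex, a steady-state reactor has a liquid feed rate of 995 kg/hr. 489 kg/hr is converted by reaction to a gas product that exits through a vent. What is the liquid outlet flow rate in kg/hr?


Steady-state mass balance on the main outlet: F_out = F_in - F_removed
F_out = 995 - 489
F_out = 506 kg/hr


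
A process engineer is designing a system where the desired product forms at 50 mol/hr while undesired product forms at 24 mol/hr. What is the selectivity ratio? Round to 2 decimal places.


S = desired product rate / undesired product rate
S = 50 / 24
S = 2.08


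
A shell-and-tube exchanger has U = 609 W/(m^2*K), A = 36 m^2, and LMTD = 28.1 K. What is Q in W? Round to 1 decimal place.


Q = U * A * LMTD
Q = 609 * 36 * 28.1
Q = 616064.4 W


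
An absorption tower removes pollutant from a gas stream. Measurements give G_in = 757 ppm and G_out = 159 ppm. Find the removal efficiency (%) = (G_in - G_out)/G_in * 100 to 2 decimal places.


Efficiency = (G_in - G_out) / G_in * 100%
Efficiency = (757 - 159) / 757 * 100
Efficiency = 598 / 757 * 100
Efficiency = 79.00%


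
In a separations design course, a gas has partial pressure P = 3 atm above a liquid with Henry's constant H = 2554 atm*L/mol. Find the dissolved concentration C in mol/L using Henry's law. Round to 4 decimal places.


C = P / H
C = 3 / 2554
C = 0.0012 mol/L


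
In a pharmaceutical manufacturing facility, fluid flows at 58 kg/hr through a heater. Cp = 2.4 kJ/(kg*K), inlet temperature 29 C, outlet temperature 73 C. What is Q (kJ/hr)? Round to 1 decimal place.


Q = m_dot * Cp * (T2 - T1)
Q = 58 * 2.4 * (73 - 29)
Q = 58 * 2.4 * 44
Q = 6124.8 kJ/hr


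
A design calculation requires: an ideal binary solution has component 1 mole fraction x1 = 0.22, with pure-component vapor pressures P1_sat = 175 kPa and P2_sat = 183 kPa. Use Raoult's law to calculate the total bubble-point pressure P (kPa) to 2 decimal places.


P = x1*P1_sat + x2*P2_sat
x2 = 1 - x1 = 1 - 0.22 = 0.78
P = 0.22*175 + 0.78*183
P = 38.5 + 142.74
P = 181.24 kPa


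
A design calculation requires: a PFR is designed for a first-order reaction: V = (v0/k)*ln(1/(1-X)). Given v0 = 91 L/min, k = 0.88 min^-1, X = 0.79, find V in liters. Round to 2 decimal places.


V = (v0/k) * ln(1/(1-X))
V = (91/0.88) * ln(1/(1-0.79))
V = 103.409091 * ln(4.761905)
V = 103.409091 * 1.560648
V = 161.39 L


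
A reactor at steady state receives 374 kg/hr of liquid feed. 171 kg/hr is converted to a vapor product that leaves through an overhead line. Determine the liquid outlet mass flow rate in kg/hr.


Steady-state mass balance on the main outlet: F_out = F_in - F_removed
F_out = 374 - 171
F_out = 203 kg/hr


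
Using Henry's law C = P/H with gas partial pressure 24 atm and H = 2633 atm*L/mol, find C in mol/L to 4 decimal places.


C = P / H
C = 24 / 2633
C = 0.0091 mol/L


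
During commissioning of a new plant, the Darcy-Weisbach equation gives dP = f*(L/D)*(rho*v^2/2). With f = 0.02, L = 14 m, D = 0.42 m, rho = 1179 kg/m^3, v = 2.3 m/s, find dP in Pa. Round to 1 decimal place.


dP = f * (L/D) * (rho*v^2/2)
dP = 0.02 * (14/0.42) * (1179*2.3^2/2)
L/D = 33.33333333
rho*v^2/2 = 1179*5.29/2 = 3118.455
dP = 0.02 * 33.33333333 * 3118.455
dP = 2079.0 Pa


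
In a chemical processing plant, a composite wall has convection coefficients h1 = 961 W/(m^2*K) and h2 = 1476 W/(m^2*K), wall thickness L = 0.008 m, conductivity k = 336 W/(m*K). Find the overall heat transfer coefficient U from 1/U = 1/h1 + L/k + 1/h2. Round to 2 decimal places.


1/U = 1/h1 + L/k + 1/h2
1/U = 1/961 + 0.008/336 + 1/1476
1/U = 0.0010405827 + 2.38095e-05 + 0.0006775068
1/U = 0.001741899
U = 574.09 W/(m^2*K)


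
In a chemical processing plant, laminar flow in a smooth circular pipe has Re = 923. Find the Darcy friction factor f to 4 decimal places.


f = 64 / Re
f = 64 / 923
f = 0.0693


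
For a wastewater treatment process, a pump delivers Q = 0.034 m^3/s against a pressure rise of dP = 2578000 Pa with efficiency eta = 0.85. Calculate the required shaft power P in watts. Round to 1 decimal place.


P = Q * dP / eta
P = 0.034 * 2578000 / 0.85
P = 87652.0 / 0.85
P = 103120.0 W


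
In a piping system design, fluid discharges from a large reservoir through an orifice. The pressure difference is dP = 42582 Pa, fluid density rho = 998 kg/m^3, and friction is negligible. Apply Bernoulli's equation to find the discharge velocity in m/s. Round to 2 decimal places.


v = sqrt(2*dP/rho)
v = sqrt(2*42582/998)
v = sqrt(85.334669)
v = 9.24 m/s


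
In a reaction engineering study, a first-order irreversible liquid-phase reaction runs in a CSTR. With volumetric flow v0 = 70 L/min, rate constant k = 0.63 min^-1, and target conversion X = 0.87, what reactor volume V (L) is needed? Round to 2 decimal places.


V = v0 * X / (k * (1 - X))
V = 70 * 0.87 / (0.63 * (1 - 0.87))
V = 60.9 / (0.63 * 0.13)
V = 60.9 / 0.0819
V = 743.59 L


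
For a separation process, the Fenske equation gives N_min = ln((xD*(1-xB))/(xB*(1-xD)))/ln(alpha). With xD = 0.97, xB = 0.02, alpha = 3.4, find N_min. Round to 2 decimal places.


N_min = ln((xD*(1-xB))/(xB*(1-xD))) / ln(alpha)
Numerator inside ln: 0.9506 / 0.0006 = 1584.333333
ln(1584.333333) = 7.367919
ln(alpha) = ln(3.4) = 1.223775
N_min = 7.367919 / 1.223775 = 6.02


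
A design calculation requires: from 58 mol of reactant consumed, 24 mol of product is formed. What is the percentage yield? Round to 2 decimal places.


Yield = (moles product / moles consumed) * 100%
Yield = (24 / 58) * 100
Yield = 0.4138 * 100
Yield = 41.38%


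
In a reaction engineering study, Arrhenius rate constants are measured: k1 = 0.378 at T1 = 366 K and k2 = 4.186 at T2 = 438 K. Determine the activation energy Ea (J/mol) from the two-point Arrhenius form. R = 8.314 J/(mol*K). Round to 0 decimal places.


Ea = R * ln(k2/k1) / (1/T1 - 1/T2)
ln(k2/k1) = ln(4.186/0.378) = 2.4046067
1/T1 - 1/T2 = 1/366 - 1/438 = 0.000449135414
Ea = 8.314 * 2.4046067 / 0.000449135414
Ea = 44512 J/mol


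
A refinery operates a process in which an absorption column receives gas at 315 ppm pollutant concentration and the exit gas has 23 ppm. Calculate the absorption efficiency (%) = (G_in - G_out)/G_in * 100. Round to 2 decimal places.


Efficiency = (G_in - G_out) / G_in * 100%
Efficiency = (315 - 23) / 315 * 100
Efficiency = 292 / 315 * 100
Efficiency = 92.70%


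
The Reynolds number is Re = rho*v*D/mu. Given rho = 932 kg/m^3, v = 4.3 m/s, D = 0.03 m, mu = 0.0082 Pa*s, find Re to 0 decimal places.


Re = rho * v * D / mu
Re = 932 * 4.3 * 0.03 / 0.0082
Re = 120.228 / 0.0082
Re = 14662


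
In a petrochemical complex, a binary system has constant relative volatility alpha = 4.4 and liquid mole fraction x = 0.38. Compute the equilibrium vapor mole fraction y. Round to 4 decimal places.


y = alpha*x / (1 + (alpha-1)*x)
y = 4.4*0.38 / (1 + (4.4-1)*0.38)
y = 1.672 / (1 + 1.292)
y = 1.672 / 2.292
y = 0.7295


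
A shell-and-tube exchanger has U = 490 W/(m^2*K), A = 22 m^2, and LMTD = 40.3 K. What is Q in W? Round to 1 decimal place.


Q = U * A * LMTD
Q = 490 * 22 * 40.3
Q = 434434.0 W


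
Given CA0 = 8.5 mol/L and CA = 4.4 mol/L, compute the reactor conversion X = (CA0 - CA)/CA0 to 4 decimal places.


X = (CA0 - CA) / CA0
X = (8.5 - 4.4) / 8.5
X = 4.1 / 8.5
X = 0.4824


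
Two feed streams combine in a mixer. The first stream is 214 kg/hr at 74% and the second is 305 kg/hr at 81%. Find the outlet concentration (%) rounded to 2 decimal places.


Mass balance on solute: F1*x1 + F2*x2 = F3*x3
F3 = F1 + F2 = 214 + 305 = 519 kg/hr
x3 = (F1*x1 + F2*x2)/F3
x3 = (214*0.74 + 305*0.81) / 519
x3 = 78.11%


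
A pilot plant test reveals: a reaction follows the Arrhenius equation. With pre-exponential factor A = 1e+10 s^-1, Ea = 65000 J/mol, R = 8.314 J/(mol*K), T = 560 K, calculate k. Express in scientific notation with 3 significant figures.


k = A * exp(-Ea/(R*T))
k = 1e+10 * exp(-65000 / (8.314 * 560))
k = 1e+10 * exp(-13.960961)
k = 8.65e+03


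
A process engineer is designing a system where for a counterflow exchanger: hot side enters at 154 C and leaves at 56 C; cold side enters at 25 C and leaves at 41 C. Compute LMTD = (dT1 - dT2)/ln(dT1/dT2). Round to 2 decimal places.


dT1 = Th_in - Tc_out = 154 - 41 = 113
dT2 = Th_out - Tc_in = 56 - 25 = 31
LMTD = (dT1 - dT2) / ln(dT1/dT2)
LMTD = (113 - 31) / ln(113/31)
LMTD = 63.40 K


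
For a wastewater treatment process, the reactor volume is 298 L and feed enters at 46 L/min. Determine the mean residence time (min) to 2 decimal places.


tau = V / v0
tau = 298 / 46
tau = 6.48 min


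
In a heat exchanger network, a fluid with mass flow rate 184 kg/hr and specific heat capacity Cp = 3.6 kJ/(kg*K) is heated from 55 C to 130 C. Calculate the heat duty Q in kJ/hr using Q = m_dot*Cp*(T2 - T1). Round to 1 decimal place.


Q = m_dot * Cp * (T2 - T1)
Q = 184 * 3.6 * (130 - 55)
Q = 184 * 3.6 * 75
Q = 49680.0 kJ/hr


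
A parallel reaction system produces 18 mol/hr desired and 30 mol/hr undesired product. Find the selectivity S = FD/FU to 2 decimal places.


S = desired product rate / undesired product rate
S = 18 / 30
S = 0.60


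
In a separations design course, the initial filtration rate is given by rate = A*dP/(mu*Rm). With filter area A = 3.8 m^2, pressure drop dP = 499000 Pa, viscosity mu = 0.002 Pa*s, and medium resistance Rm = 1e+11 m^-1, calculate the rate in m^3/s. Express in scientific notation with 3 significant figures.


rate = A * dP / (mu * Rm)
rate = 3.8 * 499000 / (0.002 * 1e+11)
rate = 1896200.0 / 2.000e+08
rate = 9.48e-03 m^3/s


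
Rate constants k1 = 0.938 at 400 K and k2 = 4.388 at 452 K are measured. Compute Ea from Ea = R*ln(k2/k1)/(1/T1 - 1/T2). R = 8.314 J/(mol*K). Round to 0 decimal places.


Ea = R * ln(k2/k1) / (1/T1 - 1/T2)
ln(k2/k1) = ln(4.388/0.938) = 1.5428789
1/T1 - 1/T2 = 1/400 - 1/452 = 0.000287610619
Ea = 8.314 * 1.5428789 / 0.000287610619
Ea = 44600 J/mol


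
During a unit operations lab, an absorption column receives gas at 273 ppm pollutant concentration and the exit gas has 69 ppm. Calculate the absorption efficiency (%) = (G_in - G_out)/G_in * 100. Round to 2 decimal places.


Efficiency = (G_in - G_out) / G_in * 100%
Efficiency = (273 - 69) / 273 * 100
Efficiency = 204 / 273 * 100
Efficiency = 74.73%


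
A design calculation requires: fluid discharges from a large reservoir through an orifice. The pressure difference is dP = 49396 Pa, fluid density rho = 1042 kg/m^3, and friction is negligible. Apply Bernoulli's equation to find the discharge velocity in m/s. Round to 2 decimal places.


v = sqrt(2*dP/rho)
v = sqrt(2*49396/1042)
v = sqrt(94.809981)
v = 9.74 m/s


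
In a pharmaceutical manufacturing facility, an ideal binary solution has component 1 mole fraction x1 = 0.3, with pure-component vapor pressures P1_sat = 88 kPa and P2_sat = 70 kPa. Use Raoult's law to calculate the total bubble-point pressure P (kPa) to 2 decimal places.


P = x1*P1_sat + x2*P2_sat
x2 = 1 - x1 = 1 - 0.3 = 0.7
P = 0.3*88 + 0.7*70
P = 26.4 + 49.0
P = 75.40 kPa


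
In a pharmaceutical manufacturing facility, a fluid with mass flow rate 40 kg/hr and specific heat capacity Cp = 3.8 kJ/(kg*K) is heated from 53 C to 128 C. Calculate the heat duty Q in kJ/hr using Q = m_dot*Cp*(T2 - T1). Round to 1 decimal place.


Q = m_dot * Cp * (T2 - T1)
Q = 40 * 3.8 * (128 - 53)
Q = 40 * 3.8 * 75
Q = 11400.0 kJ/hr


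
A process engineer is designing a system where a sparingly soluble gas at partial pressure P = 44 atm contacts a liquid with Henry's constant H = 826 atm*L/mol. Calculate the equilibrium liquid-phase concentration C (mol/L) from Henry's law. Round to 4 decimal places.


C = P / H
C = 44 / 826
C = 0.0533 mol/L


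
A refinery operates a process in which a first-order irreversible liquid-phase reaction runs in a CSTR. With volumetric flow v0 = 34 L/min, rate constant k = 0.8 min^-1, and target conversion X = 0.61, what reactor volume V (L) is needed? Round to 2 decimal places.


V = v0 * X / (k * (1 - X))
V = 34 * 0.61 / (0.8 * (1 - 0.61))
V = 20.74 / (0.8 * 0.39)
V = 20.74 / 0.312
V = 66.47 L


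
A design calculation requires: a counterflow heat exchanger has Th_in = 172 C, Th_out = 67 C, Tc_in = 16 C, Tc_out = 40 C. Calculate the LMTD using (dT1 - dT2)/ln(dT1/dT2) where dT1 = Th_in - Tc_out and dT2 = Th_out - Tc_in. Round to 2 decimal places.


dT1 = Th_in - Tc_out = 172 - 40 = 132
dT2 = Th_out - Tc_in = 67 - 16 = 51
LMTD = (dT1 - dT2) / ln(dT1/dT2)
LMTD = (132 - 51) / ln(132/51)
LMTD = 85.18 K


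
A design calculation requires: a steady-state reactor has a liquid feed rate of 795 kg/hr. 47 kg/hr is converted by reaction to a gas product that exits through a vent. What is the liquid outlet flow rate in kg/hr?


Steady-state mass balance on the main outlet: F_out = F_in - F_removed
F_out = 795 - 47
F_out = 748 kg/hr


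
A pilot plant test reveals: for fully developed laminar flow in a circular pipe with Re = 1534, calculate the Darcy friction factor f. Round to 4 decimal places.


f = 64 / Re
f = 64 / 1534
f = 0.0417


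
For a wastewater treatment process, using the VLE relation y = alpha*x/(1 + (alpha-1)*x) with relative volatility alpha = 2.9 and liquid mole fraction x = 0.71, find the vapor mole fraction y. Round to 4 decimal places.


y = alpha*x / (1 + (alpha-1)*x)
y = 2.9*0.71 / (1 + (2.9-1)*0.71)
y = 2.059 / (1 + 1.349)
y = 2.059 / 2.349
y = 0.8765


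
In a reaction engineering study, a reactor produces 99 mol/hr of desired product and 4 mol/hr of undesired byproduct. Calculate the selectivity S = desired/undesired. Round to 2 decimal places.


S = desired product rate / undesired product rate
S = 99 / 4
S = 24.75


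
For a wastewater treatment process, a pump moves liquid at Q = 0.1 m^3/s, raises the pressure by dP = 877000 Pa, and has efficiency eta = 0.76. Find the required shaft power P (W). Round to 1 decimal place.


P = Q * dP / eta
P = 0.1 * 877000 / 0.76
P = 87700.0 / 0.76
P = 115394.7 W


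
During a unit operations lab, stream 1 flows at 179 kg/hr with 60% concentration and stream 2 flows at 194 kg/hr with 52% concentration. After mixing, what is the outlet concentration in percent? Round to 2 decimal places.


Mass balance on solute: F1*x1 + F2*x2 = F3*x3
F3 = F1 + F2 = 179 + 194 = 373 kg/hr
x3 = (F1*x1 + F2*x2)/F3
x3 = (179*0.6 + 194*0.52) / 373
x3 = 55.84%


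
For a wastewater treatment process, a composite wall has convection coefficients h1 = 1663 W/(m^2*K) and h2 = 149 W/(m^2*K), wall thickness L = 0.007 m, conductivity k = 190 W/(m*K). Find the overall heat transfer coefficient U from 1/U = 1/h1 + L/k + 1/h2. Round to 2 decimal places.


1/U = 1/h1 + L/k + 1/h2
1/U = 1/1663 + 0.007/190 + 1/149
1/U = 0.0006013229 + 3.68421e-05 + 0.0067114094
1/U = 0.0073495744
U = 136.06 W/(m^2*K)


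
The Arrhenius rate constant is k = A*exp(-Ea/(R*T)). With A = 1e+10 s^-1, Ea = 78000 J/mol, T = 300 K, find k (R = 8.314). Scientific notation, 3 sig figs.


k = A * exp(-Ea/(R*T))
k = 1e+10 * exp(-78000 / (8.314 * 300))
k = 1e+10 * exp(-31.272552)
k = 2.62e-04


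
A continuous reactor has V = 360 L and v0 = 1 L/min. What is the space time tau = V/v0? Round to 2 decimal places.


tau = V / v0
tau = 360 / 1
tau = 360.00 min


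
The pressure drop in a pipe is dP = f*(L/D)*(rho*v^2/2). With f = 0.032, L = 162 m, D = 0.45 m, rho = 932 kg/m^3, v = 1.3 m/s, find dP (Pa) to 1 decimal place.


dP = f * (L/D) * (rho*v^2/2)
dP = 0.032 * (162/0.45) * (932*1.3^2/2)
L/D = 360.0
rho*v^2/2 = 932*1.69/2 = 787.54
dP = 0.032 * 360.0 * 787.54
dP = 9072.5 Pa


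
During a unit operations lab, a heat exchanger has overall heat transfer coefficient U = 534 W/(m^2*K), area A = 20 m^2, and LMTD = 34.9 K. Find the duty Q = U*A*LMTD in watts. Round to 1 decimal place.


Q = U * A * LMTD
Q = 534 * 20 * 34.9
Q = 372732.0 W


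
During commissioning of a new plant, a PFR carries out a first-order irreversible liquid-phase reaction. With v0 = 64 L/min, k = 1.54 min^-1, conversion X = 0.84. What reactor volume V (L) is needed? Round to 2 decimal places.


V = (v0/k) * ln(1/(1-X))
V = (64/1.54) * ln(1/(1-0.84))
V = 41.558442 * ln(6.25)
V = 41.558442 * 1.832581
V = 76.16 L
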